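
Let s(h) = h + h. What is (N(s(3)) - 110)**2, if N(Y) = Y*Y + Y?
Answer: 4624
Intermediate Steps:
s(h) = 2*h
N(Y) = Y + Y**2 (N(Y) = Y**2 + Y = Y + Y**2)
(N(s(3)) - 110)**2 = ((2*3)*(1 + 2*3) - 110)**2 = (6*(1 + 6) - 110)**2 = (6*7 - 110)**2 = (42 - 110)**2 = (-68)**2 = 4624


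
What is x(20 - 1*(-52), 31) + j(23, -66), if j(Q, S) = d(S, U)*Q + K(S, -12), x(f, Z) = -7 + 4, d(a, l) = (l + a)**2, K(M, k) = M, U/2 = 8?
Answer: 57431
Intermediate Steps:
U = 16 (U = 2*8 = 16)
d(a, l) = (a + l)**2
x(f, Z) = -3
j(Q, S) = S + Q*(16 + S)**2 (j(Q, S) = (S + 16)**2*Q + S = (16 + S)**2*Q + S = Q*(16 + S)**2 + S = S + Q*(16 + S)**2)
x(20 - 1*(-52), 31) + j(23, -66) = -3 + (-66 + 23*(16 - 66)**2) = -3 + (-66 + 23*(-50)**2) = -3 + (-66 + 23*2500) = -3 + (-66 + 57500) = -3 + 57434 = 57431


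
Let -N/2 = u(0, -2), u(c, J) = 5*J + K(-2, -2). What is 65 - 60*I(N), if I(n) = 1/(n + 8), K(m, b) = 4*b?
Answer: 700/11 ≈ 63.636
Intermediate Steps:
u(c, J) = -8 + 5*J (u(c, J) = 5*J + 4*(-2) = 5*J - 8 = -8 + 5*J)
N = 36 (N = -2*(-8 + 5*(-2)) = -2*(-8 - 10) = -2*(-18) = 36)
I(n) = 1/(8 + n)
65 - 60*I(N) = 65 - 60/(8 + 36) = 65 - 60/44 = 65 - 60*1/44 = 65 - 15/11 = 700/11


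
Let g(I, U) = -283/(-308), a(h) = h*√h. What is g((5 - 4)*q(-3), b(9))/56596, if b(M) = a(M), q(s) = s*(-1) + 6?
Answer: 283/17431568 ≈ 1.6235e-5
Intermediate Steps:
a(h) = h^(3/2)
q(s) = 6 - s (q(s) = -s + 6 = 6 - s)
b(M) = M^(3/2)
g(I, U) = 283/308 (g(I, U) = -283*(-1/308) = 283/308)
g((5 - 4)*q(-3), b(9))/56596 = (283/308)/56596 = (283/308)*(1/56596) = 283/17431568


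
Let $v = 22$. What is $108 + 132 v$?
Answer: $3012$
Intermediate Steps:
$108 + 132 v = 108 + 132 \cdot 22 = 108 + 2904 = 3012$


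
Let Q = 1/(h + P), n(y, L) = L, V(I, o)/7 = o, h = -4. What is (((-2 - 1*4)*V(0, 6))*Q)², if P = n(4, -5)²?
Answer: 144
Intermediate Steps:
V(I, o) = 7*o
P = 25 (P = (-5)² = 25)
Q = 1/21 (Q = 1/(-4 + 25) = 1/21 ≈ 0.047619)
(((-2 - 1*4)*V(0, 6))*Q)² = (((-2 - 1*4)*(7*6))*(1/21))² = (((-2 - 4)*42)*(1/21))² = (-6*42*(1/21))² = (-252*1/21)² = (-12)² = 144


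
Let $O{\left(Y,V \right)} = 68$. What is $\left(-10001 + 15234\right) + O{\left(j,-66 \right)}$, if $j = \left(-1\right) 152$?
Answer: $5301$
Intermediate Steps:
$j = -152$
$\left(-10001 + 15234\right) + O{\left(j,-66 \right)} = \left(-10001 + 15234\right) + 68 = 5233 + 68 = 5301$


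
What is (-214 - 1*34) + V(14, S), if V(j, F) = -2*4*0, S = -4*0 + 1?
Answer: -248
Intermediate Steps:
S = 1 (S = 0 + 1 = 1)
V(j, F) = 0 (V(j, F) = -8*0 = 0)
(-214 - 1*34) + V(14, S) = (-214 - 1*34) + 0 = (-214 - 34) + 0 = -248 + 0 = -248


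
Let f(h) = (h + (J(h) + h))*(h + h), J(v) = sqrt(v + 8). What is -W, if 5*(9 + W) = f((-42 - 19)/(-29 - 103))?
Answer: 192299/21780 - 61*sqrt(36861)/21780 ≈ 8.2914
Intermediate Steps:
J(v) = sqrt(8 + v)
f(h) = 2*h*(sqrt(8 + h) + 2*h) (f(h) = (h + (sqrt(8 + h) + h))*(h + h) = (h + (h + sqrt(8 + h)))*(2*h) = (sqrt(8 + h) + 2*h)*(2*h) = 2*h*(sqrt(8 + h) + 2*h))
W = -192299/21780 + 61*sqrt(36861)/21780 (W = -9 + (2*((-42 - 19)/(-29 - 103))*(sqrt(8 + (-42 - 19)/(-29 - 103)) + 2*((-42 - 19)/(-29 - 103))))/5 = -9 + (2*(-61/(-132))*(sqrt(8 - 61/(-132)) + 2*(-61/(-132))))/5 = -9 + (2*(-61*(-1/132))*(sqrt(8 - 61*(-1/132)) + 2*(-61*(-1/132))))/5 = -9 + (2*(61/132)*(sqrt(8 + 61/132) + 2*(61/132)))/5 = -9 + (2*(61/132)*(sqrt(1117/132) + 61/66))/5 = -9 + (2*(61/132)*(sqrt(36861)/66 + 61/66))/5 = -9 + (2*(61/132)*(61/66 + sqrt(36861)/66))/5 = -9 + (3721/4356 + 61*sqrt(36861)/4356)/5 = -9 + (3721/21780 + 61*sqrt(36861)/21780) = -192299/21780 + 61*sqrt(36861)/21780 ≈ -8.2914)
-W = -(-192299/21780 + 61*sqrt(36861)/21780) = 192299/21780 - 61*sqrt(36861)/21780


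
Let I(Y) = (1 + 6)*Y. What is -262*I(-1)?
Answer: 1834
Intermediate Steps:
I(Y) = 7*Y
-262*I(-1) = -1834*(-1) = -262*(-7) = 1834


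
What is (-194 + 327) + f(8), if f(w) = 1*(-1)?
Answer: 132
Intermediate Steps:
f(w) = -1
(-194 + 327) + f(8) = (-194 + 327) - 1 = 133 - 1 = 132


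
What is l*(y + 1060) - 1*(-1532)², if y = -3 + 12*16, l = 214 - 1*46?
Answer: -2137192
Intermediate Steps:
l = 168 (l = 214 - 46 = 168)
y = 189 (y = -3 + 192 = 189)
l*(y + 1060) - 1*(-1532)² = 168*(189 + 1060) - 1*(-1532)² = 168*1249 - 1*2347024 = 209832 - 2347024 = -2137192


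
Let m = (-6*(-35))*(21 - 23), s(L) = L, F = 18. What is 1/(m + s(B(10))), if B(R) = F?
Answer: -1/402 ≈ -0.0024876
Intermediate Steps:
B(R) = 18
m = -420 (m = 210*(-2) = -420)
1/(m + s(B(10))) = 1/(-420 + 18) = 1/(-402) = -1/402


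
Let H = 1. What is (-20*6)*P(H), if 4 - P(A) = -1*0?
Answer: -480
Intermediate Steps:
P(A) = 4 (P(A) = 4 - (-1)*0 = 4 - 1*0 = 4 + 0 = 4)
(-20*6)*P(H) = -20*6*4 = -120*4 = -480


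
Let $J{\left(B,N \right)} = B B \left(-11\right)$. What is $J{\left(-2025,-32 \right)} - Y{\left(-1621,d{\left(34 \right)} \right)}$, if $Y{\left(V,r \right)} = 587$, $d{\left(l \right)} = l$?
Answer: $-45107462$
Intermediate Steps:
$J{\left(B,N \right)} = - 11 B^{2}$ ($J{\left(B,N \right)} = B^{2} \left(-11\right) = - 11 B^{2}$)
$J{\left(-2025,-32 \right)} - Y{\left(-1621,d{\left(34 \right)} \right)} = - 11 \left(-2025\right)^{2} - 587 = \left(-11\right) 4100625 - 587 = -45106875 - 587 = -45107462$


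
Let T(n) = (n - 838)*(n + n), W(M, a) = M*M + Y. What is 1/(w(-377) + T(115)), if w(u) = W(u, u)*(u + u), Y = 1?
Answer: -1/107332310 ≈ -9.3169e-9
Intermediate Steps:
W(M, a) = 1 + M² (W(M, a) = M*M + 1 = M² + 1 = 1 + M²)
T(n) = 2*n*(-838 + n) (T(n) = (-838 + n)*(2*n) = 2*n*(-838 + n))
w(u) = 2*u*(1 + u²) (w(u) = (1 + u²)*(u + u) = (1 + u²)*(2*u) = 2*u*(1 + u²))
1/(w(-377) + T(115)) = 1/(2*(-377)*(1 + (-377)²) + 2*115*(-838 + 115)) = 1/(2*(-377)*(1 + 142129) + 2*115*(-723)) = 1/(2*(-377)*142130 - 166290) = 1/(-107166020 - 166290) = 1/(-107332310) = -1/107332310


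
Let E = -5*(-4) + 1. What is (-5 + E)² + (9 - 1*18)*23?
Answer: 49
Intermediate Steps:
E = 21 (E = 20 + 1 = 21)
(-5 + E)² + (9 - 1*18)*23 = (-5 + 21)² + (9 - 1*18)*23 = 16² + (9 - 18)*23 = 256 - 9*23 = 256 - 207 = 49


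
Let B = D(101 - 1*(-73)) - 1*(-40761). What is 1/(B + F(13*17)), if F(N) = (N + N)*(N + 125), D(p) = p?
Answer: 1/193867 ≈ 5.1582e-6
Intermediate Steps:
B = 40935 (B = (101 - 1*(-73)) - 1*(-40761) = (101 + 73) + 40761 = 174 + 40761 = 40935)
F(N) = 2*N*(125 + N) (F(N) = (2*N)*(125 + N) = 2*N*(125 + N))
1/(B + F(13*17)) = 1/(40935 + 2*(13*17)*(125 + 13*17)) = 1/(40935 + 2*221*(125 + 221)) = 1/(40935 + 2*221*346) = 1/(40935 + 152932) = 1/193867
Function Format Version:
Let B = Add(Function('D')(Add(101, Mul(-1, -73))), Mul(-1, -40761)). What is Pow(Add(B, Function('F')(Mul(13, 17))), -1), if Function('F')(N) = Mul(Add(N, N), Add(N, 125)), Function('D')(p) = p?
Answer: Rational(1, 193867) ≈ 5.1582e-6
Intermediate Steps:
B = 40935 (B = Add(Add(101, Mul(-1, -73)), Mul(-1, -40761)) = Add(Add(101, 73), 40761) = Add(174, 40761) = 40935)
Function('F')(N) = Mul(2, N, Add(125, N)) (Function('F')(N) = Mul(Mul(2, N), Add(125, N)) = Mul(2, N, Add(125, N)))
Pow(Add(B, Function('F')(Mul(13, 17))), -1) = Pow(Add(40935, Mul(2, Mul(13, 17), Add(125, Mul(13, 17)))), -1) = Pow(Add(40935, Mul(2, 221, Add(125, 221))), -1) = Pow(Add(40935, Mul(2, 221, 346)), -1) = Pow(Add(40935, 152932), -1) = Pow(193867, -1) = Rational(1, 193867)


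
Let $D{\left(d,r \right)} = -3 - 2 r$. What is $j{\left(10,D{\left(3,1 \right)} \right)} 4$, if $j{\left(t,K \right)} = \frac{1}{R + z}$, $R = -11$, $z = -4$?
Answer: $- \frac{4}{15} \approx -0.26667$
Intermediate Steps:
$j{\left(t,K \right)} = - \frac{1}{15}$ ($j{\left(t,K \right)} = \frac{1}{-11 - 4} = \frac{1}{-15} = - \frac{1}{15}$)
$j{\left(10,D{\left(3,1 \right)} \right)} 4 = \left(- \frac{1}{15}\right) 4 = - \frac{4}{15}$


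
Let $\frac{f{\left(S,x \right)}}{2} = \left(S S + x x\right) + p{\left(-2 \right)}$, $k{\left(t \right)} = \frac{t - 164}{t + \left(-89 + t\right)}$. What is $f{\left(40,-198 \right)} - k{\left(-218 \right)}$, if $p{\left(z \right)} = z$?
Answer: $\frac{42841718}{525} \approx 81603.0$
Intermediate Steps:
$k{\left(t \right)} = \frac{-164 + t}{-89 + 2 t}$
$f{\left(S,x \right)} = -4 + 2 S^{2} + 2 x^{2}$ ($f{\left(S,x \right)} = 2 \left(\left(S S + x x\right) - 2\right) = 2 \left(\left(S^{2} + x^{2}\right) - 2\right) = 2 \left(-2 + S^{2} + x^{2}\right) = -4 + 2 S^{2} + 2 x^{2}$)
$f{\left(40,-198 \right)} - k{\left(-218 \right)} = \left(-4 + 2 \cdot 40^{2} + 2 \left(-198\right)^{2}\right) - \frac{-164 - 218}{-89 + 2 \left(-218\right)} = \left(-4 + 2 \cdot 1600 + 2 \cdot 39204\right) - \frac{1}{-89 - 436} \left(-382\right) = \left(-4 + 3200 + 78408\right) - \frac{1}{-525} \left(-382\right) = 81604 - \left(- \frac{1}{525}\right) \left(-382\right) = 81604 - \frac{382}{525} = \frac{42841718}{525}$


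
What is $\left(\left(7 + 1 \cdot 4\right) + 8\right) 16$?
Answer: $304$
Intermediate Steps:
$\left(\left(7 + 1 \cdot 4\right) + 8\right) 16 = \left(\left(7 + 4\right) + 8\right) 16 = \left(11 + 8\right) 16 = 19 \cdot 16 = 304$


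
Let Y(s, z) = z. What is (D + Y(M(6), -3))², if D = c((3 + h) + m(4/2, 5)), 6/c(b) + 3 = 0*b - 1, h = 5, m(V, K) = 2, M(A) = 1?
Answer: 81/4 ≈ 20.250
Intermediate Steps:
c(b) = -3/2 (c(b) = 6/(-3 + (0*b - 1)) = 6/(-3 + (0 - 1)) = 6/(-3 - 1) = 6/(-4) = 6*(-¼) = -3/2)
D = -3/2 ≈ -1.5000
(D + Y(M(6), -3))² = (-3/2 - 3)² = (-9/2)² = 81/4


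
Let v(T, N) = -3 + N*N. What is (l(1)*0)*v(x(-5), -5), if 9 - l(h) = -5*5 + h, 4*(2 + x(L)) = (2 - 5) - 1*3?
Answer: 0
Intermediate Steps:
x(L) = -7/2 (x(L) = -2 + ((2 - 5) - 1*3)/4 = -2 + (-3 - 3)/4 = -2 + (¼)*(-6) = -2 - 3/2 = -7/2)
l(h) = 34 - h (l(h) = 9 - (-5*5 + h) = 9 - (-25 + h) = 9 + (25 - h) = 34 - h)
v(T, N) = -3 + N²
(l(1)*0)*v(x(-5), -5) = ((34 - 1*1)*0)*(-3 + (-5)²) = ((34 - 1)*0)*(-3 + 25) = (33*0)*22 = 0*22 = 0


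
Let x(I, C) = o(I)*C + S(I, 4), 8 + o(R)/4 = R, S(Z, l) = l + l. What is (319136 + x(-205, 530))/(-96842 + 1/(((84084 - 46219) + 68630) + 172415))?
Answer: 36932146560/27010202219 ≈ 1.3673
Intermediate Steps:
S(Z, l) = 2*l
o(R) = -32 + 4*R
x(I, C) = 8 + C*(-32 + 4*I) (x(I, C) = (-32 + 4*I)*C + 2*4 = C*(-32 + 4*I) + 8 = 8 + C*(-32 + 4*I))
(319136 + x(-205, 530))/(-96842 + 1/(((84084 - 46219) + 68630) + 172415)) = (319136 + (8 + 4*530*(-8 - 205)))/(-96842 + 1/(((84084 - 46219) + 68630) + 172415)) = (319136 + (8 + 4*530*(-213)))/(-96842 + 1/((37865 + 68630) + 172415)) = (319136 + (8 - 451560))/(-96842 + 1/(106495 + 172415)) = (319136 - 451552)/(-96842 + 1/278910) = -132416/(-96842 + 1/278910) = -132416/(-27010202219/278910) = -132416*(-278910/27010202219) = 36932146560/27010202219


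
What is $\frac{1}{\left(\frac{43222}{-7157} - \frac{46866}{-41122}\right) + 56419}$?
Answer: $\frac{147155077}{8301621311702} \approx 1.7726 \cdot 10^{-5}$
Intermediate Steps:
$\frac{1}{\left(\frac{43222}{-7157} - \frac{46866}{-41122}\right) + 56419} = \frac{1}{\left(43222 \left(- \frac{1}{7157}\right) - - \frac{23433}{20561}\right) + 56419} = \frac{1}{\left(- \frac{43222}{7157} + \frac{23433}{20561}\right) + 56419} = \frac{1}{- \frac{720977561}{147155077} + 56419} = \frac{1}{\frac{8301621311702}{147155077}} = \frac{147155077}{8301621311702}$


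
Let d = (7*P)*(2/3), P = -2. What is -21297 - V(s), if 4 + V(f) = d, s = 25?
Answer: -63851/3 ≈ -21284.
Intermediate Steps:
d = -28/3 (d = (7*(-2))*(2/3) = -28/3 ≈ -9.3333)
V(f) = -40/3 (V(f) = -4 - 28/3 = -40/3)
-21297 - V(s) = -21297 - 1*(-40/3) = -21297 + 40/3 = -63851/3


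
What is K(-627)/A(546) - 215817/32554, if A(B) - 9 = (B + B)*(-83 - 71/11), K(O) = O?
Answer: -77218506185/11658987222 ≈ -6.6231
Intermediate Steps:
A(B) = 9 - 1968*B/11 (A(B) = 9 + (B + B)*(-83 - 71/11) = 9 + (2*B)*(-83 - 71*1/11) = 9 + (2*B)*(-83 - 71/11) = 9 + (2*B)*(-984/11) = 9 - 1968*B/11)
K(-627)/A(546) - 215817/32554 = -627/(9 - 1968/11*546) - 215817/32554 = -627/(9 - 1074528/11) - 215817*1/32554 = -627/(-1074429/11) - 215817/32554 = -627*(-11/1074429) - 215817/32554 = 2299/358143 - 215817/32554 = -77218506185/11658987222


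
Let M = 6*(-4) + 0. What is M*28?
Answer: -672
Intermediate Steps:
M = -24 (M = -24 + 0 = -24)
M*28 = -24*28 = -672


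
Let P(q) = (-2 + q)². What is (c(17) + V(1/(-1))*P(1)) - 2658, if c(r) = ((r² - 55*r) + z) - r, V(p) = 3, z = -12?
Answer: -3330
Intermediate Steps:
c(r) = -12 + r² - 56*r (c(r) = ((r² - 55*r) - 12) - r = (-12 + r² - 55*r) - r = -12 + r² - 56*r)
(c(17) + V(1/(-1))*P(1)) - 2658 = ((-12 + 17² - 56*17) + 3*(-2 + 1)²) - 2658 = ((-12 + 289 - 952) + 3*(-1)²) - 2658 = (-675 + 3*1) - 2658 = (-675 + 3) - 2658 = -672 - 2658 = -3330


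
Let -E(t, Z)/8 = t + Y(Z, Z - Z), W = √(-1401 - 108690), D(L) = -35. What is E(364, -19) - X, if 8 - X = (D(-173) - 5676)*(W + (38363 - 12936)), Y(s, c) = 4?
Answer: -145216549 - 5711*I*√110091 ≈ -1.4522e+8 - 1.8949e+6*I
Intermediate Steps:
W = I*√110091 (W = √(-110091) = I*√110091 ≈ 331.8*I)
E(t, Z) = -32 - 8*t (E(t, Z) = -8*(t + 4) = -8*(4 + t) = -32 - 8*t)
X = 145213605 + 5711*I*√110091 (X = 8 - (-35 - 5676)*(I*√110091 + (38363 - 12936)) = 8 - (-5711)*(I*√110091 + 25427) = 8 - (-5711)*(25427 + I*√110091) = 8 - (-145213597 - 5711*I*√110091) = 8 + (145213597 + 5711*I*√110091) = 145213605 + 5711*I*√110091 ≈ 1.4521e+8 + 1.8949e+6*I)
E(364, -19) - X = (-32 - 8*364) - (145213605 + 5711*I*√110091) = (-32 - 2912) + (-145213605 - 5711*I*√110091) = -2944 + (-145213605 - 5711*I*√110091) = -145216549 - 5711*I*√110091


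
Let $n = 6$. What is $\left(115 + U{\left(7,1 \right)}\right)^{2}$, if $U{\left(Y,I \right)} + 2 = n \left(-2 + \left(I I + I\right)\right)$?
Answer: $12769$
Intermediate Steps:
$U{\left(Y,I \right)} = -14 + 6 I + 6 I^{2}$ ($U{\left(Y,I \right)} = -2 + 6 \left(-2 + \left(I I + I\right)\right) = -2 + 6 \left(-2 + \left(I^{2} + I\right)\right) = -2 + 6 \left(-2 + \left(I + I^{2}\right)\right) = -2 + 6 \left(-2 + I + I^{2}\right) = -2 + \left(-12 + 6 I + 6 I^{2}\right) = -14 + 6 I + 6 I^{2}$)
$\left(115 + U{\left(7,1 \right)}\right)^{2} = \left(115 + \left(-14 + 6 \cdot 1 + 6 \cdot 1^{2}\right)\right)^{2} = \left(115 + \left(-14 + 6 + 6 \cdot 1\right)\right)^{2} = \left(115 + \left(-14 + 6 + 6\right)\right)^{2} = \left(115 - 2\right)^{2} = 113^{2} = 12769$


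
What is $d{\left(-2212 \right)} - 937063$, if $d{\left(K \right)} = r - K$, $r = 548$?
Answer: $-934303$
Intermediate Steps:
$d{\left(K \right)} = 548 - K$
$d{\left(-2212 \right)} - 937063 = \left(548 - -2212\right) - 937063 = \left(548 + 2212\right) - 937063 = 2760 - 937063 = -934303$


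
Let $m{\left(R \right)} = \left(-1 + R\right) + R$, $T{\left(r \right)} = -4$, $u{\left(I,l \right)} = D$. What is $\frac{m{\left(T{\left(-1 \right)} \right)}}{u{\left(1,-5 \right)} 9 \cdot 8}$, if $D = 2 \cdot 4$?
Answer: $- \frac{1}{64} \approx -0.015625$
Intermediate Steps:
$D = 8$
$u{\left(I,l \right)} = 8$
$m{\left(R \right)} = -1 + 2 R$
$\frac{m{\left(T{\left(-1 \right)} \right)}}{u{\left(1,-5 \right)} 9 \cdot 8} = \frac{-1 + 2 \left(-4\right)}{8 \cdot 9 \cdot 8} = \frac{-1 - 8}{72 \cdot 8} = - \frac{9}{576} = \left(-9\right) \frac{1}{576} = - \frac{1}{64}$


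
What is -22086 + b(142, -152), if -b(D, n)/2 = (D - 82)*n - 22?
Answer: -3802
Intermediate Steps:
b(D, n) = 44 - 2*n*(-82 + D) (b(D, n) = -2*((D - 82)*n - 22) = -2*((-82 + D)*n - 22) = -2*(n*(-82 + D) - 22) = -2*(-22 + n*(-82 + D)) = 44 - 2*n*(-82 + D))
-22086 + b(142, -152) = -22086 + (44 + 164*(-152) - 2*142*(-152)) = -22086 + (44 - 24928 + 43168) = -22086 + 18284 = -3802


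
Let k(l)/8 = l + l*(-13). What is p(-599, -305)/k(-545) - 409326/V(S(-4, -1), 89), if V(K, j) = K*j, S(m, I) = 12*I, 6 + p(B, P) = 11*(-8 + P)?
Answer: 1784354399/4656480 ≈ 383.20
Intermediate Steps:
k(l) = -96*l (k(l) = 8*(l + l*(-13)) = 8*(l - 13*l) = 8*(-12*l) = -96*l)
p(B, P) = -94 + 11*P (p(B, P) = -6 + 11*(-8 + P) = -6 + (-88 + 11*P) = -94 + 11*P)
p(-599, -305)/k(-545) - 409326/V(S(-4, -1), 89) = (-94 + 11*(-305))/((-96*(-545))) - 409326/((12*(-1))*89) = (-94 - 3355)/52320 - 409326/((-12*89)) = -3449*1/52320 - 409326/(-1068) = -3449/52320 - 409326*(-1/1068) = -3449/52320 + 68221/178 = 1784354399/4656480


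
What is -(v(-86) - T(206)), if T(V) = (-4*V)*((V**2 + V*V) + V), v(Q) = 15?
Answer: -70104287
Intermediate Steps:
T(V) = -4*V*(V + 2*V**2) (T(V) = (-4*V)*((V**2 + V**2) + V) = (-4*V)*(2*V**2 + V) = (-4*V)*(V + 2*V**2) = -4*V*(V + 2*V**2))
-(v(-86) - T(206)) = -(15 - 206**2*(-4 - 8*206)) = -(15 - 42436*(-4 - 1648)) = -(15 - 42436*(-1652)) = -(15 - 1*(-70104272)) = -(15 + 70104272) = -1*70104287 = -70104287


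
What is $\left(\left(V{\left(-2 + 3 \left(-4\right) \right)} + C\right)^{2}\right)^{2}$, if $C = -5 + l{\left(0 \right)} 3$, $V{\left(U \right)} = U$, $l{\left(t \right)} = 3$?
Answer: $10000$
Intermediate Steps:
$C = 4$ ($C = -5 + 3 \cdot 3 = -5 + 9 = 4$)
$\left(\left(V{\left(-2 + 3 \left(-4\right) \right)} + C\right)^{2}\right)^{2} = \left(\left(\left(-2 + 3 \left(-4\right)\right) + 4\right)^{2}\right)^{2} = \left(\left(\left(-2 - 12\right) + 4\right)^{2}\right)^{2} = \left(\left(-14 + 4\right)^{2}\right)^{2} = \left(\left(-10\right)^{2}\right)^{2} = 100^{2} = 10000$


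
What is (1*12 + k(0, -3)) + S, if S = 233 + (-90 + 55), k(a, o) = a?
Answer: 210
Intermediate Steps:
S = 198 (S = 233 - 35 = 198)
(1*12 + k(0, -3)) + S = (1*12 + 0) + 198 = (12 + 0) + 198 = 12 + 198 = 210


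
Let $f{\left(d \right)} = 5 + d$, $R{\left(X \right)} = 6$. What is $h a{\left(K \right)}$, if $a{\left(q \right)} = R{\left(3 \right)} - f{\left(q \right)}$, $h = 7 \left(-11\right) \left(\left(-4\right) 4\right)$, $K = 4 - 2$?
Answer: $-1232$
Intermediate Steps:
$K = 2$
$h = 1232$ ($h = \left(-77\right) \left(-16\right) = 1232$)
$a{\left(q \right)} = 1 - q$ ($a{\left(q \right)} = 6 - \left(5 + q\right) = 1 - q$)
$h a{\left(K \right)} = 1232 \left(1 - 2\right) = 1232 \left(-1\right) = -1232$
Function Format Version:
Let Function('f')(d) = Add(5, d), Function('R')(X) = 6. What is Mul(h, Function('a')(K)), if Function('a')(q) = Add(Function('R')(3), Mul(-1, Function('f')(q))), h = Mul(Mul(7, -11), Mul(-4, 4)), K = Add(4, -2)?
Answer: -1232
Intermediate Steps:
K = 2
h = 1232 (h = Mul(-77, -16) = 1232)
Function('a')(q) = Add(1, Mul(-1, q)) (Function('a')(q) = Add(6, Mul(-1, Add(5, q))) = Add(6, Add(-5, Mul(-1, q))) = Add(1, Mul(-1, q)))
Mul(h, Function('a')(K)) = Mul(1232, Add(1, Mul(-1, 2))) = Mul(1232, Add(1, -2)) = Mul(1232, -1) = -1232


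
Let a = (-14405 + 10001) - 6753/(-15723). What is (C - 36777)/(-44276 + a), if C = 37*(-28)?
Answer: 198177933/255129629 ≈ 0.77677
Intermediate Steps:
C = -1036
a = -23079113/5241 (a = -4404 - 6753*(-1/15723) = -4404 + 2251/5241 = -23079113/5241 ≈ -4403.6)
(C - 36777)/(-44276 + a) = (-1036 - 36777)/(-44276 - 23079113/5241) = -37813/(-255129629/5241) = -37813*(-5241/255129629) = 198177933/255129629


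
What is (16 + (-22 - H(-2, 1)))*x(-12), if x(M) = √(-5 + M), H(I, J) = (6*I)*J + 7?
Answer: -I*√17 ≈ -4.1231*I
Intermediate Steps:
H(I, J) = 7 + 6*I*J (H(I, J) = 6*I*J + 7 = 7 + 6*I*J)
(16 + (-22 - H(-2, 1)))*x(-12) = (16 + (-22 - (7 + 6*(-2)*1)))*√(-5 - 12) = (16 + (-22 - (7 - 12)))*√(-17) = (16 + (-22 - 1*(-5)))*(I*√17) = (16 + (-22 + 5))*(I*√17) = (16 - 17)*(I*√17) = -I*√17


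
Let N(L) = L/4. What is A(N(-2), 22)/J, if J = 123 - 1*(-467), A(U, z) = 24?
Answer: 12/295 ≈ 0.040678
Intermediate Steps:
N(L) = L/4 (N(L) = L*(¼) = L/4)
J = 590 (J = 123 + 467 = 590)
A(N(-2), 22)/J = 24/590 = 24*(1/590) = 12/295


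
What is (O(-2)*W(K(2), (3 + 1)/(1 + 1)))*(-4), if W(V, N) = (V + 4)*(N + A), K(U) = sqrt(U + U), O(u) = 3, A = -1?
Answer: -72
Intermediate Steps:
K(U) = sqrt(2)*sqrt(U) (K(U) = sqrt(2*U) = sqrt(2)*sqrt(U))
W(V, N) = (-1 + N)*(4 + V) (W(V, N) = (V + 4)*(N - 1) = (4 + V)*(-1 + N) = (-1 + N)*(4 + V))
(O(-2)*W(K(2), (3 + 1)/(1 + 1)))*(-4) = (3*(-4 - sqrt(2)*sqrt(2) + 4*((3 + 1)/(1 + 1)) + ((3 + 1)/(1 + 1))*(sqrt(2)*sqrt(2))))*(-4) = (3*(-4 - 1*2 + 4*(4/2) + (4/2)*2))*(-4) = (3*(-4 - 2 + 4*(4*(1/2)) + (4*(1/2))*2))*(-4) = (3*(-4 - 2 + 4*2 + 2*2))*(-4) = (3*(-4 - 2 + 8 + 4))*(-4) = (3*6)*(-4) = 18*(-4) = -72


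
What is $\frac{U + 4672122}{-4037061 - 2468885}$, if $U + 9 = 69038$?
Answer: $- \frac{4741151}{6505946} \approx -0.72874$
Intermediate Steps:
$U = 69029$ ($U = -9 + 69038 = 69029$)
$\frac{U + 4672122}{-4037061 - 2468885} = \frac{69029 + 4672122}{-4037061 - 2468885} = \frac{4741151}{-6505946} = 4741151 \left(- \frac{1}{6505946}\right) = - \frac{4741151}{6505946}$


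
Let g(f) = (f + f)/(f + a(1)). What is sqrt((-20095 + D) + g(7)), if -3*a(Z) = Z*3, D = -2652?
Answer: I*sqrt(204702)/3 ≈ 150.81*I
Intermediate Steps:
a(Z) = -Z (a(Z) = -Z*3/3 = -Z)
g(f) = 2*f/(-1 + f) (g(f) = (f + f)/(f - 1*1) = (2*f)/(f - 1) = (2*f)/(-1 + f) = 2*f/(-1 + f))
sqrt((-20095 + D) + g(7)) = sqrt((-20095 - 2652) + 2*7/(-1 + 7)) = sqrt(-22747 + 2*7/6) = sqrt(-22747 + 2*7*(1/6)) = sqrt(-22747 + 7/3) = sqrt(-68234/3) = I*sqrt(204702)/3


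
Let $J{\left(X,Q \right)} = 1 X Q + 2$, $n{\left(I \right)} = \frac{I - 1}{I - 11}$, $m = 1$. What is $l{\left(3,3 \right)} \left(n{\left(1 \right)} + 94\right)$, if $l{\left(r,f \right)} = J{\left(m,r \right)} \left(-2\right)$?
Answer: $-940$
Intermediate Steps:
$n{\left(I \right)} = \frac{-1 + I}{-11 + I}$
$J{\left(X,Q \right)} = 2 + Q X$ ($J{\left(X,Q \right)} = X Q + 2 = Q X + 2 = 2 + Q X$)
$l{\left(r,f \right)} = -4 - 2 r$ ($l{\left(r,f \right)} = \left(2 + r 1\right) \left(-2\right) = \left(2 + r\right) \left(-2\right) = -4 - 2 r$)
$l{\left(3,3 \right)} \left(n{\left(1 \right)} + 94\right) = \left(-4 - 6\right) \left(\frac{-1 + 1}{-11 + 1} + 94\right) = \left(-4 - 6\right) \left(\frac{1}{-10} \cdot 0 + 94\right) = - 10 \left(\left(- \frac{1}{10}\right) 0 + 94\right) = - 10 \left(0 + 94\right) = \left(-10\right) 94 = -940$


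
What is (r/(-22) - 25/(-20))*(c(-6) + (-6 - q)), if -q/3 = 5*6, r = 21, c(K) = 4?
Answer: 26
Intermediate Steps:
q = -90 (q = -15*6 = -3*30 = -90)
(r/(-22) - 25/(-20))*(c(-6) + (-6 - q)) = (21/(-22) - 25/(-20))*(4 + (-6 - 1*(-90))) = (21*(-1/22) - 25*(-1/20))*(4 + (-6 + 90)) = (-21/22 + 5/4)*(4 + 84) = (13/44)*88 = 26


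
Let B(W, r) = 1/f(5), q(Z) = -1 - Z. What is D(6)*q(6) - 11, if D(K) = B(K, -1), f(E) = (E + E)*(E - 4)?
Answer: -117/10 ≈ -11.700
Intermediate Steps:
f(E) = 2*E*(-4 + E) (f(E) = (2*E)*(-4 + E) = 2*E*(-4 + E))
B(W, r) = ⅒ (B(W, r) = 1/(2*5*(-4 + 5)) = 1/(2*5*1) = 1/10 = ⅒)
D(K) = ⅒
D(6)*q(6) - 11 = (-1 - 1*6)/10 - 11 = (-1 - 6)/10 - 11 = (⅒)*(-7) - 11 = -7/10 - 11 = -117/10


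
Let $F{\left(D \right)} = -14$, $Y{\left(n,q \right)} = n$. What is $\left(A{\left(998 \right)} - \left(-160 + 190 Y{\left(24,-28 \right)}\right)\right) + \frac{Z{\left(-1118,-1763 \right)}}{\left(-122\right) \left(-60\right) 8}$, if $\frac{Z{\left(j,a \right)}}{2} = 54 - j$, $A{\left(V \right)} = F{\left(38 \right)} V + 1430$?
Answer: $- \frac{124015147}{7320} \approx -16942.0$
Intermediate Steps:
$A{\left(V \right)} = 1430 - 14 V$ ($A{\left(V \right)} = - 14 V + 1430 = 1430 - 14 V$)
$Z{\left(j,a \right)} = 108 - 2 j$ ($Z{\left(j,a \right)} = 2 \left(54 - j\right) = 108 - 2 j$)
$\left(A{\left(998 \right)} - \left(-160 + 190 Y{\left(24,-28 \right)}\right)\right) + \frac{Z{\left(-1118,-1763 \right)}}{\left(-122\right) \left(-60\right) 8} = \left(\left(1430 - 13972\right) + \left(160 - 4560\right)\right) + \frac{108 - -2236}{\left(-122\right) \left(-60\right) 8} = \left(\left(1430 - 13972\right) + \left(160 - 4560\right)\right) + \frac{108 + 2236}{7320 \cdot 8} = \left(-12542 - 4400\right) + \frac{2344}{58560} = -16942 + 2344 \cdot \frac{1}{58560} = -16942 + \frac{293}{7320} = - \frac{124015147}{7320}$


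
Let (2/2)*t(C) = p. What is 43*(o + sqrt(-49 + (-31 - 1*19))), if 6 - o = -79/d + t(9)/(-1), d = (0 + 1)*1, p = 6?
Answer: 3913 + 129*I*sqrt(11) ≈ 3913.0 + 427.84*I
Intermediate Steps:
t(C) = 6
d = 1 (d = 1*1 = 1)
o = 91 (o = 6 - (-79/1 + 6/(-1)) = 6 - (-79*1 + 6*(-1)) = 6 - (-79 - 6) = 6 - 1*(-85) = 6 + 85 = 91)
43*(o + sqrt(-49 + (-31 - 1*19))) = 43*(91 + sqrt(-49 + (-31 - 1*19))) = 43*(91 + sqrt(-49 + (-31 - 19))) = 43*(91 + sqrt(-49 - 50)) = 43*(91 + sqrt(-99)) = 43*(91 + 3*I*sqrt(11)) = 3913 + 129*I*sqrt(11)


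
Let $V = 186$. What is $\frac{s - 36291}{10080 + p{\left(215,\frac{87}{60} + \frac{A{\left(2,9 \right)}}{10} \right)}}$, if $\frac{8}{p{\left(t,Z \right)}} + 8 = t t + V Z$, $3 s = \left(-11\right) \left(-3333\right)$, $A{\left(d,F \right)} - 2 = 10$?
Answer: $- \frac{1124307293}{470835800} \approx -2.3879$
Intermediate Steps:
$A{\left(d,F \right)} = 12$ ($A{\left(d,F \right)} = 2 + 10 = 12$)
$s = 12221$ ($s = \frac{\left(-11\right) \left(-3333\right)}{3} = \frac{1}{3} \cdot 36663 = 12221$)
$p{\left(t,Z \right)} = \frac{8}{-8 + t^{2} + 186 Z}$ ($p{\left(t,Z \right)} = \frac{8}{-8 + \left(t t + 186 Z\right)} = \frac{8}{-8 + \left(t^{2} + 186 Z\right)} = \frac{8}{-8 + t^{2} + 186 Z}$)
$\frac{s - 36291}{10080 + p{\left(215,\frac{87}{60} + \frac{A{\left(2,9 \right)}}{10} \right)}} = \frac{12221 - 36291}{10080 + \frac{8}{-8 + 215^{2} + 186 \left(\frac{87}{60} + \frac{12}{10}\right)}} = - \frac{24070}{10080 + \frac{8}{-8 + 46225 + 186 \left(87 \cdot \frac{1}{60} + 12 \cdot \frac{1}{10}\right)}} = - \frac{24070}{10080 + \frac{8}{-8 + 46225 + 186 \left(\frac{29}{20} + \frac{6}{5}\right)}} = - \frac{24070}{10080 + \frac{8}{-8 + 46225 + 186 \cdot \frac{53}{20}}} = - \frac{24070}{10080 + \frac{8}{-8 + 46225 + \frac{4929}{10}}} = - \frac{24070}{10080 + \frac{8}{\frac{467099}{10}}} = - \frac{24070}{10080 + 8 \cdot \frac{10}{467099}} = - \frac{24070}{10080 + \frac{80}{467099}} = - \frac{24070}{\frac{4708358000}{467099}} = \left(-24070\right) \frac{467099}{4708358000} = - \frac{1124307293}{470835800}$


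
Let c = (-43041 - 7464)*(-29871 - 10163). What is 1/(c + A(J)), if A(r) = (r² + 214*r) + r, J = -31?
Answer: 1/2021911466 ≈ 4.9458e-10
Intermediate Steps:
A(r) = r² + 215*r
c = 2021917170 (c = -50505*(-40034) = 2021917170)
1/(c + A(J)) = 1/(2021917170 - 31*(215 - 31)) = 1/(2021917170 - 31*184) = 1/(2021917170 - 5704) = 1/2021911466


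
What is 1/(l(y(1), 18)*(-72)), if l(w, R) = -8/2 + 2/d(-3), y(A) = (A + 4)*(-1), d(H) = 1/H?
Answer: 1/720 ≈ 0.0013889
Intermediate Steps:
y(A) = -4 - A (y(A) = (4 + A)*(-1) = -4 - A)
l(w, R) = -10 (l(w, R) = -8/2 + 2/(1/(-3)) = -8*1/2 + 2/(-1/3) = -4 + 2*(-3) = -4 - 6 = -10)
1/(l(y(1), 18)*(-72)) = 1/(-10*(-72)) = 1/720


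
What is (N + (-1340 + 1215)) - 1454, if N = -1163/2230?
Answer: -3522333/2230 ≈ -1579.5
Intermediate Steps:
N = -1163/2230 (N = -1163*1/2230 = -1163/2230 ≈ -0.52152)
(N + (-1340 + 1215)) - 1454 = (-1163/2230 + (-1340 + 1215)) - 1454 = (-1163/2230 - 125) - 1454 = -279913/2230 - 1454 = -3522333/2230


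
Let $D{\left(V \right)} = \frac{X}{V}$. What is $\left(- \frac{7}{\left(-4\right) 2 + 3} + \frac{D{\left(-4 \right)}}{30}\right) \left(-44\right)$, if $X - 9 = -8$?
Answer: $- \frac{1837}{30} \approx -61.233$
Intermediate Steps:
$X = 1$ ($X = 9 - 8 = 1$)
$D{\left(V \right)} = \frac{1}{V}$ ($D{\left(V \right)} = 1 \frac{1}{V} = \frac{1}{V}$)
$\left(- \frac{7}{\left(-4\right) 2 + 3} + \frac{D{\left(-4 \right)}}{30}\right) \left(-44\right) = \left(- \frac{7}{\left(-4\right) 2 + 3} + \frac{1}{\left(-4\right) 30}\right) \left(-44\right) = \left(- \frac{7}{-8 + 3} - \frac{1}{120}\right) \left(-44\right) = \left(- \frac{7}{-5} - \frac{1}{120}\right) \left(-44\right) = \left(\left(-7\right) \left(- \frac{1}{5}\right) - \frac{1}{120}\right) \left(-44\right) = \left(\frac{7}{5} - \frac{1}{120}\right) \left(-44\right) = \frac{167}{120} \left(-44\right) = - \frac{1837}{30}$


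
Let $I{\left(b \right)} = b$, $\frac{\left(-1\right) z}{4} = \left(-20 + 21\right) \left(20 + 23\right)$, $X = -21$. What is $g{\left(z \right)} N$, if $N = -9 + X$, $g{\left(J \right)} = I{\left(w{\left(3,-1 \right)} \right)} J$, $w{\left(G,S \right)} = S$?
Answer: $-5160$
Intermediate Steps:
$z = -172$ ($z = - 4 \left(-20 + 21\right) \left(20 + 23\right) = - 4 \cdot 1 \cdot 43 = \left(-4\right) 43 = -172$)
$g{\left(J \right)} = - J$
$N = -30$ ($N = -9 - 21 = -30$)
$g{\left(z \right)} N = \left(-1\right) \left(-172\right) \left(-30\right) = 172 \left(-30\right) = -5160$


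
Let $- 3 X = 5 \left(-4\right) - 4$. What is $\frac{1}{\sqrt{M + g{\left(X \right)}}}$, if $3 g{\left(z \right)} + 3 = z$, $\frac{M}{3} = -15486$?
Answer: $- \frac{i \sqrt{418107}}{139369} \approx - 0.0046396 i$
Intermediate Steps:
$M = -46458$ ($M = 3 \left(-15486\right) = -46458$)
$X = 8$ ($X = - \frac{5 \left(-4\right) - 4}{3} = - \frac{-20 - 4}{3} = \left(- \frac{1}{3}\right) \left(-24\right) = 8$)
$g{\left(z \right)} = -1 + \frac{z}{3}$
$\frac{1}{\sqrt{M + g{\left(X \right)}}} = \frac{1}{\sqrt{-46458 + \left(-1 + \frac{1}{3} \cdot 8\right)}} = \frac{1}{\sqrt{-46458 + \left(-1 + \frac{8}{3}\right)}} = \frac{1}{\sqrt{-46458 + \frac{5}{3}}} = \frac{1}{\sqrt{- \frac{139369}{3}}} = \frac{1}{\frac{1}{3} i \sqrt{418107}} = - \frac{i \sqrt{418107}}{139369}$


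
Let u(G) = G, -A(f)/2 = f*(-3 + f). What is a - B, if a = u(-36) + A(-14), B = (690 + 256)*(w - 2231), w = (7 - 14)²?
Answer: 2063660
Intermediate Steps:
w = 49 (w = (-7)² = 49)
A(f) = -2*f*(-3 + f)
B = -2064172 (B = (690 + 256)*(49 - 2231) = 946*(-2182) = -2064172)
a = -512 (a = -36 + 2*(-14)*(3 - 1*(-14)) = -36 + 2*(-14)*(3 + 14) = -36 + 2*(-14)*17 = -36 - 476 = -512)
a - B = -512 - 1*(-2064172) = -512 + 2064172 = 2063660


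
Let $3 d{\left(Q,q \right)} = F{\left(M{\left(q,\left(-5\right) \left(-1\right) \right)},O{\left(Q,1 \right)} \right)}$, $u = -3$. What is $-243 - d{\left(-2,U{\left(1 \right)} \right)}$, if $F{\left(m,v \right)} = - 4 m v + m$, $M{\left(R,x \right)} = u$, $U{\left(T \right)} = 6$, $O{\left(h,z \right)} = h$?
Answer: $-234$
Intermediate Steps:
$M{\left(R,x \right)} = -3$
$F{\left(m,v \right)} = m - 4 m v$ ($F{\left(m,v \right)} = - 4 m v + m = m - 4 m v$)
$d{\left(Q,q \right)} = -1 + 4 Q$ ($d{\left(Q,q \right)} = \frac{\left(-3\right) \left(1 - 4 Q\right)}{3} = \frac{-3 + 12 Q}{3} = -1 + 4 Q$)
$-243 - d{\left(-2,U{\left(1 \right)} \right)} = -243 - \left(-1 + 4 \left(-2\right)\right) = -243 - \left(-1 - 8\right) = -243 - -9 = -243 + 9 = -234$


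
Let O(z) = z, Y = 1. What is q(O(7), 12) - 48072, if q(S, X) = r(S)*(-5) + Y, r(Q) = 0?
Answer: -48071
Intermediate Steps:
q(S, X) = 1 (q(S, X) = 0*(-5) + 1 = 0 + 1 = 1)
q(O(7), 12) - 48072 = 1 - 48072 = -48071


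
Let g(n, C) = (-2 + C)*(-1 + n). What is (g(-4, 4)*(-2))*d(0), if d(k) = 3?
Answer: 60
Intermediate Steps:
g(n, C) = (-1 + n)*(-2 + C)
(g(-4, 4)*(-2))*d(0) = ((2 - 1*4 - 2*(-4) + 4*(-4))*(-2))*3 = ((2 - 4 + 8 - 16)*(-2))*3 = -10*(-2)*3 = 20*3 = 60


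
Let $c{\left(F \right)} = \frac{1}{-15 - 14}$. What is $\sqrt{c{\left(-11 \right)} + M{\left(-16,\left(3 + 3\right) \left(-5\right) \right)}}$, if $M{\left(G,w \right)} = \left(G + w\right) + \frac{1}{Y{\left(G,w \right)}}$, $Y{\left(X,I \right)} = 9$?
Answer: $\frac{i \sqrt{347594}}{87} \approx 6.7767 i$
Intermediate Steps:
$c{\left(F \right)} = - \frac{1}{29}$ ($c{\left(F \right)} = \frac{1}{-29} = - \frac{1}{29}$)
$M{\left(G,w \right)} = \frac{1}{9} + G + w$ ($M{\left(G,w \right)} = \left(G + w\right) + \frac{1}{9} = \frac{1}{9} + G + w$)
$\sqrt{c{\left(-11 \right)} + M{\left(-16,\left(3 + 3\right) \left(-5\right) \right)}} = \sqrt{- \frac{1}{29} + \left(\frac{1}{9} - 16 + \left(3 + 3\right) \left(-5\right)\right)} = \sqrt{- \frac{1}{29} + \left(\frac{1}{9} - 16 + 6 \left(-5\right)\right)} = \sqrt{- \frac{1}{29} - \frac{413}{9}} = \sqrt{- \frac{11986}{261}} = \frac{i \sqrt{347594}}{87}$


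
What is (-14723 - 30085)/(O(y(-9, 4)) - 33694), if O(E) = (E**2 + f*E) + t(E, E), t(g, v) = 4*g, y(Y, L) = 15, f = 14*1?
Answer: 44808/33199 ≈ 1.3497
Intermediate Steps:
f = 14
O(E) = E**2 + 18*E (O(E) = (E**2 + 14*E) + 4*E = E**2 + 18*E)
(-14723 - 30085)/(O(y(-9, 4)) - 33694) = (-14723 - 30085)/(15*(18 + 15) - 33694) = -44808/(15*33 - 33694) = -44808/(495 - 33694) = -44808/(-33199) = -44808*(-1/33199) = 44808/33199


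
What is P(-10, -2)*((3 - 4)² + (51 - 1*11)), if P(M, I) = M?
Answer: -410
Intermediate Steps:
P(-10, -2)*((3 - 4)² + (51 - 1*11)) = -10*((3 - 4)² + (51 - 1*11)) = -10*((-1)² + (51 - 11)) = -10*(1 + 40) = -10*41 = -410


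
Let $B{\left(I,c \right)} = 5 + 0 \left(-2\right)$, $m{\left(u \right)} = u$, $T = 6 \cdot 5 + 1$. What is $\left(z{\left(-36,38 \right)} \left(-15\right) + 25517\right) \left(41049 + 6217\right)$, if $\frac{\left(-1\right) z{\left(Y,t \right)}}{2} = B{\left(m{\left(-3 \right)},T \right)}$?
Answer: $1213176422$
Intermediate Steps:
$T = 31$ ($T = 30 + 1 = 31$)
$B{\left(I,c \right)} = 5$ ($B{\left(I,c \right)} = 5 + 0 = 5$)
$z{\left(Y,t \right)} = -10$ ($z{\left(Y,t \right)} = \left(-2\right) 5 = -10$)
$\left(z{\left(-36,38 \right)} \left(-15\right) + 25517\right) \left(41049 + 6217\right) = \left(\left(-10\right) \left(-15\right) + 25517\right) \left(41049 + 6217\right) = \left(150 + 25517\right) 47266 = 25667 \cdot 47266 = 1213176422$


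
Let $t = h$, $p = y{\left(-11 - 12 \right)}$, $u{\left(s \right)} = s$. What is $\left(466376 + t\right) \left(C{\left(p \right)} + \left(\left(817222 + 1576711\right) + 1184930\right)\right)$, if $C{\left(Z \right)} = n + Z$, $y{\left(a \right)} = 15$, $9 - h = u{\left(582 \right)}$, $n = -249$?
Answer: $1666936124087$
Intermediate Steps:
$h = -573$ ($h = 9 - 582 = -573$)
$p = 15$
$t = -573$
$C{\left(Z \right)} = -249 + Z$
$\left(466376 + t\right) \left(C{\left(p \right)} + \left(\left(817222 + 1576711\right) + 1184930\right)\right) = \left(466376 - 573\right) \left(\left(-249 + 15\right) + \left(\left(817222 + 1576711\right) + 1184930\right)\right) = 465803 \left(-234 + \left(2393933 + 1184930\right)\right) = 465803 \left(-234 + 3578863\right) = 465803 \cdot 3578629 = 1666936124087$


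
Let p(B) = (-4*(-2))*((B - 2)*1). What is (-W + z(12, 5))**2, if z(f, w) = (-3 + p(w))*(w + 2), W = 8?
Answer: 19321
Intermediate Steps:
p(B) = -16 + 8*B (p(B) = 8*((-2 + B)*1) = 8*(-2 + B) = -16 + 8*B)
z(f, w) = (-19 + 8*w)*(2 + w) (z(f, w) = (-3 + (-16 + 8*w))*(w + 2) = (-19 + 8*w)*(2 + w))
(-W + z(12, 5))**2 = (-1*8 + (-38 - 3*5 + 8*5**2))**2 = (-8 + (-38 - 15 + 8*25))**2 = (-8 + (-38 - 15 + 200))**2 = (-8 + 147)**2 = 139**2 = 19321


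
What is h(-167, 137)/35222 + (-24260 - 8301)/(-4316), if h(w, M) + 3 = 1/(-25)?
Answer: 14335630267/1900226900 ≈ 7.5442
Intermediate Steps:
h(w, M) = -76/25 (h(w, M) = -3 + 1/(-25) = -3 - 1/25 = -76/25)
h(-167, 137)/35222 + (-24260 - 8301)/(-4316) = -76/25/35222 + (-24260 - 8301)/(-4316) = -76/25*1/35222 - 32561*(-1/4316) = -38/440275 + 32561/4316 = 14335630267/1900226900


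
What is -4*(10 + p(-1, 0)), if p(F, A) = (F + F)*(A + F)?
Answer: -48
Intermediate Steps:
p(F, A) = 2*F*(A + F) (p(F, A) = (2*F)*(A + F) = 2*F*(A + F))
-4*(10 + p(-1, 0)) = -4*(10 + 2*(-1)*(0 - 1)) = -4*(10 + 2*(-1)*(-1)) = -4*(10 + 2) = -4*12 = -48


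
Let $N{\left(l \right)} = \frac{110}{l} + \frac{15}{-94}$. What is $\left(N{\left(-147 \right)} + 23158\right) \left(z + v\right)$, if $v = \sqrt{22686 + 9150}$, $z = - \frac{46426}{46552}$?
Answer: $- \frac{7427804817887}{321627768} + \frac{319984699 \sqrt{7959}}{6909} \approx 4.1087 \cdot 10^{6}$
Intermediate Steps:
$N{\left(l \right)} = - \frac{15}{94} + \frac{110}{l}$ ($N{\left(l \right)} = \frac{110}{l} + 15 \left(- \frac{1}{94}\right) = \frac{110}{l} - \frac{15}{94} = - \frac{15}{94} + \frac{110}{l}$)
$z = - \frac{23213}{23276}$ ($z = \left(-46426\right) \frac{1}{46552} = - \frac{23213}{23276} \approx -0.99729$)
$v = 2 \sqrt{7959}$ ($v = \sqrt{31836} = 2 \sqrt{7959} \approx 178.43$)
$\left(N{\left(-147 \right)} + 23158\right) \left(z + v\right) = \left(\left(- \frac{15}{94} + \frac{110}{-147}\right) + 23158\right) \left(- \frac{23213}{23276} + 2 \sqrt{7959}\right) = \left(\left(- \frac{15}{94} + 110 \left(- \frac{1}{147}\right)\right) + 23158\right) \left(- \frac{23213}{23276} + 2 \sqrt{7959}\right) = \left(\left(- \frac{15}{94} - \frac{110}{147}\right) + 23158\right) \left(- \frac{23213}{23276} + 2 \sqrt{7959}\right) = \left(- \frac{12545}{13818} + 23158\right) \left(- \frac{23213}{23276} + 2 \sqrt{7959}\right) = \frac{319984699 \left(- \frac{23213}{23276} + 2 \sqrt{7959}\right)}{13818} = - \frac{7427804817887}{321627768} + \frac{319984699 \sqrt{7959}}{6909}$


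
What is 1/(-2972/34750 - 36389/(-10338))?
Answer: 179622750/616896607 ≈ 0.29117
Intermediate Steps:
1/(-2972/34750 - 36389/(-10338)) = 1/(-2972*1/34750 - 36389*(-1/10338)) = 1/(-1486/17375 + 36389/10338) = 1/(616896607/179622750) = 179622750/616896607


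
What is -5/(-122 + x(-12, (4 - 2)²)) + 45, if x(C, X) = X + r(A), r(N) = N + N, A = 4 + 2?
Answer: 4775/106 ≈ 45.047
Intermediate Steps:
A = 6
r(N) = 2*N
x(C, X) = 12 + X (x(C, X) = X + 2*6 = X + 12 = 12 + X)
-5/(-122 + x(-12, (4 - 2)²)) + 45 = -5/(-122 + (12 + (4 - 2)²)) + 45 = -5/(-122 + (12 + 2²)) + 45 = -5/(-122 + (12 + 4)) + 45 = -5/(-122 + 16) + 45 = -5/(-106) + 45 = -5*(-1/106) + 45 = 5/106 + 45 = 4775/106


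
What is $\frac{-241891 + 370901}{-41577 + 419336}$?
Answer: $\frac{129010}{377759} \approx 0.34151$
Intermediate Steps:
$\frac{-241891 + 370901}{-41577 + 419336} = \frac{129010}{377759}$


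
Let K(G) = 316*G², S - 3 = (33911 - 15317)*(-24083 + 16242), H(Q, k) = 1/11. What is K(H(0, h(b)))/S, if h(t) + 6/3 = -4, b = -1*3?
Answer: -316/17641261671 ≈ -1.7913e-8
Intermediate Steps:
b = -3
h(t) = -6 (h(t) = -2 - 4 = -6)
H(Q, k) = 1/11 (H(Q, k) = 1*(1/11) = 1/11)
S = -145795551 (S = 3 + (33911 - 15317)*(-24083 + 16242) = 3 + 18594*(-7841) = 3 - 145795554 = -145795551)
K(H(0, h(b)))/S = (316*(1/11)²)/(-145795551) = (316*(1/121))*(-1/145795551) = (316/121)*(-1/145795551) = -316/17641261671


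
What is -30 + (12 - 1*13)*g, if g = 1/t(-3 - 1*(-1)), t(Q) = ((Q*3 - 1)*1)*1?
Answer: -209/7 ≈ -29.857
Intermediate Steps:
t(Q) = -1 + 3*Q (t(Q) = ((3*Q - 1)*1)*1 = ((-1 + 3*Q)*1)*1 = (-1 + 3*Q)*1 = -1 + 3*Q)
g = -1/7 (g = 1/(-1 + 3*(-3 - 1*(-1))) = 1/(-1 + 3*(-3 + 1)) = 1/(-1 + 3*(-2)) = 1/(-1 - 6) = 1/(-7) = -1/7 ≈ -0.14286)
-30 + (12 - 1*13)*g = -30 + (12 - 1*13)*(-1/7) = -30 + (12 - 13)*(-1/7) = -30 - 1*(-1/7) = -30 + 1/7 = -209/7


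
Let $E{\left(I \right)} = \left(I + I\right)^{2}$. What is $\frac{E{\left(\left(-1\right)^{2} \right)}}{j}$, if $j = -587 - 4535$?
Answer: $- \frac{2}{2561} \approx -0.00078094$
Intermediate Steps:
$j = -5122$
$E{\left(I \right)} = 4 I^{2}$ ($E{\left(I \right)} = \left(2 I\right)^{2} = 4 I^{2}$)
$\frac{E{\left(\left(-1\right)^{2} \right)}}{j} = \frac{4 \left(\left(-1\right)^{2}\right)^{2}}{-5122} = 4 \cdot 1^{2} \left(- \frac{1}{5122}\right) = 4 \cdot 1 \left(- \frac{1}{5122}\right) = 4 \left(- \frac{1}{5122}\right) = - \frac{2}{2561}$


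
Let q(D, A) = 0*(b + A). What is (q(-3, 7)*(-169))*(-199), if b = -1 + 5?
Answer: 0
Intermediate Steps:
b = 4
q(D, A) = 0 (q(D, A) = 0*(4 + A) = 0)
(q(-3, 7)*(-169))*(-199) = (0*(-169))*(-199) = 0*(-199) = 0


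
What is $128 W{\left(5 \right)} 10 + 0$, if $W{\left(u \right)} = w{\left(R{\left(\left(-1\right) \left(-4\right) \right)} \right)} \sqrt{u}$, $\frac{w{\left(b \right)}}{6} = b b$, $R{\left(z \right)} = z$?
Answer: $122880 \sqrt{5} \approx 2.7477 \cdot 10^{5}$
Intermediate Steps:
$w{\left(b \right)} = 6 b^{2}$ ($w{\left(b \right)} = 6 b b = 6 b^{2}$)
$W{\left(u \right)} = 96 \sqrt{u}$ ($W{\left(u \right)} = 6 \left(\left(-1\right) \left(-4\right)\right)^{2} \sqrt{u} = 6 \cdot 4^{2} \sqrt{u} = 6 \cdot 16 \sqrt{u} = 96 \sqrt{u}$)
$128 W{\left(5 \right)} 10 + 0 = 128 \cdot 96 \sqrt{5} \cdot 10 + 0 = 128 \cdot 960 \sqrt{5} + 0 = 122880 \sqrt{5} + 0 = 122880 \sqrt{5}$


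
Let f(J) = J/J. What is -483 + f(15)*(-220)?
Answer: -703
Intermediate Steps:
f(J) = 1
-483 + f(15)*(-220) = -483 + 1*(-220) = -483 - 220 = -703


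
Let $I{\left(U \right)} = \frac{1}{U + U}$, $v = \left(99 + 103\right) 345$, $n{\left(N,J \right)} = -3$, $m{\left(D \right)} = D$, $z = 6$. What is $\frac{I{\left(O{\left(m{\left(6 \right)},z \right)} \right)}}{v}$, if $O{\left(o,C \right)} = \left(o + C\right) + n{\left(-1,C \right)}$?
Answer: $\frac{1}{1254420} \approx 7.9718 \cdot 10^{-7}$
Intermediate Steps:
$O{\left(o,C \right)} = -3 + C + o$ ($O{\left(o,C \right)} = \left(o + C\right) - 3 = \left(C + o\right) - 3 = -3 + C + o$)
$v = 69690$ ($v = 202 \cdot 345 = 69690$)
$I{\left(U \right)} = \frac{1}{2 U}$
$\frac{I{\left(O{\left(m{\left(6 \right)},z \right)} \right)}}{v} = \frac{\frac{1}{2} \frac{1}{-3 + 6 + 6}}{69690} = \frac{1}{2 \cdot 9} \cdot \frac{1}{69690} = \frac{1}{2} \cdot \frac{1}{9} \cdot \frac{1}{69690} = \frac{1}{18} \cdot \frac{1}{69690} = \frac{1}{1254420}$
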